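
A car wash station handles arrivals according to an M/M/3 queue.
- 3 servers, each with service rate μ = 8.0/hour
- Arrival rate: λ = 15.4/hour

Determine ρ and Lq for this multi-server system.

Traffic intensity: ρ = λ/(cμ) = 15.4/(3×8.0) = 0.6417
Since ρ = 0.6417 < 1, system is stable.
Offered load a = λ/μ = cρ = 15.4/8.0 = 1.9250
P₀ = [ Σₙ₌₀^2 aⁿ/n! + a^3/(3!(1-ρ)) ]⁻¹
Σ = a^0/0! + a^1/1! + a^2/2! = 1.0000 + 1.9250 + 1.8528 = 4.7778
a^3/(3!(1-ρ)) = 7.1333/(6 × 0.35833) = 3.3178
P₀ = 1/(4.7778 + 3.3178) = 0.1235
Lq = P₀·a^3·ρ / (3!(1-ρ)²) = 0.12352 × 7.1333 × 0.64167 / (6 × 0.12840) = 0.7339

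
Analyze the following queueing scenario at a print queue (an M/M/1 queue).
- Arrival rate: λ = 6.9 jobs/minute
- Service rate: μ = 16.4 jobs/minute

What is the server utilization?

Server utilization: ρ = λ/μ
ρ = 6.9/16.4 = 0.4207
The server is busy 42.07% of the time.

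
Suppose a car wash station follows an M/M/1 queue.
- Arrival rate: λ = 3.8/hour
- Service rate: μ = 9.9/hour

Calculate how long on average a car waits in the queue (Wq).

First, compute utilization: ρ = λ/μ = 3.8/9.9 = 0.3838
For M/M/1: Wq = λ/(μ(μ-λ))
Wq = 3.8/(9.9 × (9.9-3.8))
Wq = 3.8/(9.9 × 6.10)
Wq = 0.06292 hours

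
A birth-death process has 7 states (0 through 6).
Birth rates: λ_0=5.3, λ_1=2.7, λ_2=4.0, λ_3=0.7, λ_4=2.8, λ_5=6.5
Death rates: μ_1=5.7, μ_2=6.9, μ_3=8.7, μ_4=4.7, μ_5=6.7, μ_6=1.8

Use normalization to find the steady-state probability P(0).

Ratios P(n)/P(0) = (λ₀···λₙ₋₁)/(μ₁···μₙ):
P(1)/P(0) = (5.3)/(5.7) = 0.929825
P(2)/P(0) = (5.3×2.7)/(5.7×6.9) = 0.363844
P(3)/P(0) = (5.3×2.7×4.0)/(5.7×6.9×8.7) = 0.167285
P(4)/P(0) = (5.3×2.7×4.0×0.7)/(5.7×6.9×8.7×4.7) = 0.0249148
P(5)/P(0) = (5.3×2.7×4.0×0.7×2.8)/(5.7×6.9×8.7×4.7×6.7) = 0.0104121
P(6)/P(0) = (5.3×2.7×4.0×0.7×2.8×6.5)/(5.7×6.9×8.7×4.7×6.7×1.8) = 0.0375994

Normalization: ∑ P(n) = 1
P(0) × (1.00000 + 0.929825 + 0.363844 + 0.167285 + 0.0249148 + 0.0104121 + 0.0375994) = 1
P(0) × 2.53388 = 1
P(0) = 1/2.53388 = 0.3947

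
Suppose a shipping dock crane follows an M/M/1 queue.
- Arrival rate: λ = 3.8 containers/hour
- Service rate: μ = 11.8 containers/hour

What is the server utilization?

Server utilization: ρ = λ/μ
ρ = 3.8/11.8 = 0.3220
The server is busy 32.20% of the time.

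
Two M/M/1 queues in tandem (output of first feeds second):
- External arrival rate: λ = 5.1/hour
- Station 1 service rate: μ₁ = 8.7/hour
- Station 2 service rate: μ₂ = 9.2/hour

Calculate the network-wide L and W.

By Jackson's theorem, each station behaves as independent M/M/1.
Station 1: ρ₁ = 5.1/8.7 = 0.5862, L₁ = ρ₁/(1-ρ₁) = λ/(μ₁-λ) = 5.1/3.60 = 1.4167
Station 2: ρ₂ = 5.1/9.2 = 0.5543, L₂ = ρ₂/(1-ρ₂) = λ/(μ₂-λ) = 5.1/4.10 = 1.2439
Total: L = L₁ + L₂ = 1.4167 + 1.2439 = 2.6606
W = L/λ = 2.6606/5.1 = 0.5217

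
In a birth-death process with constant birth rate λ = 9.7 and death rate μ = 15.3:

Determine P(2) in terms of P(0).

For constant rates: P(n)/P(0) = (λ/μ)^n
P(2)/P(0) = (9.7/15.3)^2 = 0.63399^2 = 0.4019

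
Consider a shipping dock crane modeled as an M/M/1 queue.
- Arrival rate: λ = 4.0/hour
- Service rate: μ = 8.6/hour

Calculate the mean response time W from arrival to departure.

First, compute utilization: ρ = λ/μ = 4.0/8.6 = 0.4651
For M/M/1: W = 1/(μ-λ)
W = 1/(8.6-4.0) = 1/4.60
W = 0.2174 hours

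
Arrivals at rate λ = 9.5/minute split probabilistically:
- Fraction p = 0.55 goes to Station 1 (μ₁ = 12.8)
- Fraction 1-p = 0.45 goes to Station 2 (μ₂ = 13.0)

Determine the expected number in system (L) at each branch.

Effective rates: λ₁ = 9.5×0.55 = 5.225, λ₂ = 9.5×0.45 = 4.275
Station 1: ρ₁ = 5.225/12.8 = 0.4082, L₁ = ρ₁/(1-ρ₁) = 0.4082/(1-0.4082) = 0.6898
Station 2: ρ₂ = 4.275/13.0 = 0.32885, L₂ = ρ₂/(1-ρ₂) = 0.32885/(1-0.32885) = 0.4900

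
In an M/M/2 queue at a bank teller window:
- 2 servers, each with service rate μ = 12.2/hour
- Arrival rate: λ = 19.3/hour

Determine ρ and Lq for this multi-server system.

Traffic intensity: ρ = λ/(cμ) = 19.3/(2×12.2) = 0.7910
Since ρ = 0.7910 < 1, system is stable.
Offered load a = λ/μ = cρ = 19.3/12.2 = 1.5820
P₀ = [ Σₙ₌₀^1 aⁿ/n! + a^2/(2!(1-ρ)) ]⁻¹
Σ = a^0/0! + a^1/1! = 1.0000 + 1.5820 = 2.5820
a^2/(2!(1-ρ)) = 2.50262/(2 × 0.209016) = 5.9867
P₀ = 1/(2.5820 + 5.9867) = 0.1167
Lq = P₀·a^2·ρ / (2!(1-ρ)²) = 0.116705 × 2.50262 × 0.790984 / (2 × 0.0436879) = 2.6440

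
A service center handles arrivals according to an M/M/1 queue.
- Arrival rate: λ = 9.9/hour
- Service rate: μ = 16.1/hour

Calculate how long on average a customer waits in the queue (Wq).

First, compute utilization: ρ = λ/μ = 9.9/16.1 = 0.6149
For M/M/1: Wq = λ/(μ(μ-λ))
Wq = 9.9/(16.1 × (16.1-9.9))
Wq = 9.9/(16.1 × 6.20)
Wq = 0.09918 hours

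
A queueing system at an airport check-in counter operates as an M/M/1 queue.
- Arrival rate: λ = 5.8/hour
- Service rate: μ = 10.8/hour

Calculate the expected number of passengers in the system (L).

ρ = λ/μ = 5.8/10.8 = 0.5370
For M/M/1: L = λ/(μ-λ)
L = 5.8/(10.8-5.8) = 5.8/5.00
L = 1.1600 passengers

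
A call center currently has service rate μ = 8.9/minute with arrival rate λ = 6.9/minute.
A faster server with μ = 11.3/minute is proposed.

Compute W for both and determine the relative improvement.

System 1: ρ₁ = 6.9/8.9 = 0.7753, W₁ = 1/(8.9-6.9) = 0.50000
System 2: ρ₂ = 6.9/11.3 = 0.6106, W₂ = 1/(11.3-6.9) = 0.22727
Improvement: (W₁-W₂)/W₁ = (0.50000-0.22727)/0.50000 = 54.55%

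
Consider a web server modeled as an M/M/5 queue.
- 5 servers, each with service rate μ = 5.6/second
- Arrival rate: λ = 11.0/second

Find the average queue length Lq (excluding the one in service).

Traffic intensity: ρ = λ/(cμ) = 11.0/(5×5.6) = 0.3929
Since ρ = 0.3929 < 1, system is stable.
Offered load a = λ/μ = cρ = 11.0/5.6 = 1.9643
P₀ = [ Σₙ₌₀^4 aⁿ/n! + a^5/(5!(1-ρ)) ]⁻¹
Σ = a^0/0! + a^1/1! + a^2/2! + a^3/3! + a^4/4! = 1.0000 + 1.9643 + 1.9292 + 1.2632 + 0.6203 = 6.7770
a^5/(5!(1-ρ)) = 29.2431/(120 × 0.6071) = 0.4014
P₀ = 1/(6.7770 + 0.4014) = 0.1393
Lq = P₀·a^5·ρ / (5!(1-ρ)²) = 0.1393 × 29.2431 × 0.3929 / (120 × 0.3686) = 0.03618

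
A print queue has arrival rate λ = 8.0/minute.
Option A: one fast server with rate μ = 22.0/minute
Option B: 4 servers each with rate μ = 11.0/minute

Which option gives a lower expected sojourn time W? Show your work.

Option A: single server μ = 22.0 (M/M/1)
  ρ_A = 8.0/22.0 = 0.3636
  W_A = 1/(μ-λ) = 1/(22.0-8.0) = 1/14.00 = 0.07143

Option B: 4 servers μ = 11.0 (M/M/4)
  ρ_B = λ/(cμ) = 8.0/(4×11.0) = 0.1818
  Offered load a = λ/μ = cρ = 8.0/11.0 = 0.7273
  P₀ = [ Σₙ₌₀^3 aⁿ/n! + a^4/(4!(1-ρ)) ]⁻¹
  Σ = a^0/0! + a^1/1! + a^2/2! + a^3/3! = 1.0000 + 0.72727 + 0.26446 + 0.064112 = 2.0558
  a^4/(4!(1-ρ)) = 0.2798/(24 × 0.8182) = 0.01425
  P₀ = 1/(2.0558 + 0.01425) = 0.4831
  Lq = P₀·a^4·ρ / (4!(1-ρ)²) = 0.48307 × 0.27976 × 0.18182 / (24 × 0.66942) = 0.001529
  Wq_B = Lq/λ = 0.0015294/8.0 = 0.0001912
  W_B = Wq_B + 1/μ = 0.0001912 + 0.09091 = 0.09110

Since W_A = 0.07143 < W_B = 0.09110, Option A (single fast server) has the shorter time in system.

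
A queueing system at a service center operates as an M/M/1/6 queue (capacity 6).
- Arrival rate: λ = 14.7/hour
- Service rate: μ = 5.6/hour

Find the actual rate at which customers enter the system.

ρ = λ/μ = 14.7/5.6 = 2.6250
P₀ = (1-ρ)/(1-ρ^(K+1)) = (1-2.6250)/(1-2.6250^7) = -1.6250/-857.8259 = 0.001894
P_K = P₀×ρ^K = 0.0018943 × 2.6250^6 = 0.0018943 × 327.1718 = 0.6198
λ_eff = λ(1-P_K) = 14.7 × (1 - 0.61977) = 14.7 × 0.38023 = 5.5894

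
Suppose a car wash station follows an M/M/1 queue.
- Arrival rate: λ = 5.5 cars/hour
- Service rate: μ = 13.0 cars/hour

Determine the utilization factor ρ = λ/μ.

Server utilization: ρ = λ/μ
ρ = 5.5/13.0 = 0.4231
The server is busy 42.31% of the time.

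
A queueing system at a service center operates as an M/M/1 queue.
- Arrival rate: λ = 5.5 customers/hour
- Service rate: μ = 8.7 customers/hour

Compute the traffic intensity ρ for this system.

Server utilization: ρ = λ/μ
ρ = 5.5/8.7 = 0.6322
The server is busy 63.22% of the time.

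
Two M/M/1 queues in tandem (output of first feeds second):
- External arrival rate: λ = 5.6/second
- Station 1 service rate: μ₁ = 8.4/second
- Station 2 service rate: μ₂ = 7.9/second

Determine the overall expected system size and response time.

By Jackson's theorem, each station behaves as independent M/M/1.
Station 1: ρ₁ = 5.6/8.4 = 0.6667, L₁ = ρ₁/(1-ρ₁) = λ/(μ₁-λ) = 5.6/2.80 = 2.0000
Station 2: ρ₂ = 5.6/7.9 = 0.7089, L₂ = ρ₂/(1-ρ₂) = λ/(μ₂-λ) = 5.6/2.30 = 2.4348
Total: L = L₁ + L₂ = 2.0000 + 2.4348 = 4.4348
W = L/λ = 4.4348/5.6 = 0.7919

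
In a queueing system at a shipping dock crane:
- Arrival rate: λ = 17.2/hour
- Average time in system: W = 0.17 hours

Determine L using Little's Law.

Little's Law: L = λW
L = 17.2 × 0.17 = 2.9240 containers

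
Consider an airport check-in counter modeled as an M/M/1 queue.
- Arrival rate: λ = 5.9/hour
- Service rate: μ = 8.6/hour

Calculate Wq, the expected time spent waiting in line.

First, compute utilization: ρ = λ/μ = 5.9/8.6 = 0.6860
For M/M/1: Wq = λ/(μ(μ-λ))
Wq = 5.9/(8.6 × (8.6-5.9))
Wq = 5.9/(8.6 × 2.70)
Wq = 0.2541 hours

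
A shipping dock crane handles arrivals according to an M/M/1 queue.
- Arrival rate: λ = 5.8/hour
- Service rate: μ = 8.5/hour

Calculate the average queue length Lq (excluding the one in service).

ρ = λ/μ = 5.8/8.5 = 0.6824
For M/M/1: Lq = λ²/(μ(μ-λ))
Lq = 33.64/(8.5 × 2.70)
Lq = 1.4658 containers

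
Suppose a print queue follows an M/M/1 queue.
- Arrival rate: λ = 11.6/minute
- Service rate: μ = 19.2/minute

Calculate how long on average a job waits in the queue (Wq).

First, compute utilization: ρ = λ/μ = 11.6/19.2 = 0.6042
For M/M/1: Wq = λ/(μ(μ-λ))
Wq = 11.6/(19.2 × (19.2-11.6))
Wq = 11.6/(19.2 × 7.60)
Wq = 0.07950 minutes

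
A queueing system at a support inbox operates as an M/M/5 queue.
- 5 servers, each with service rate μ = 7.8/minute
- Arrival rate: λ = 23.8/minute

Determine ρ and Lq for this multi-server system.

Traffic intensity: ρ = λ/(cμ) = 23.8/(5×7.8) = 0.6103
Since ρ = 0.6103 < 1, system is stable.
Offered load a = λ/μ = cρ = 23.8/7.8 = 3.0513
P₀ = [ Σₙ₌₀^4 aⁿ/n! + a^5/(5!(1-ρ)) ]⁻¹
Σ = a^0/0! + a^1/1! + a^2/2! + a^3/3! + a^4/4! = 1.00000 + 3.05128 + 4.65516 + 4.73474 + 3.61175 = 17.0529
a^5/(5!(1-ρ)) = 264.4915/(120 × 0.389744) = 5.6552
P₀ = 1/(17.0529 + 5.6552) = 0.04404
Lq = P₀·a^5·ρ / (5!(1-ρ)²) = 0.044037 × 264.4915 × 0.61026 / (120 × 0.15190) = 0.3899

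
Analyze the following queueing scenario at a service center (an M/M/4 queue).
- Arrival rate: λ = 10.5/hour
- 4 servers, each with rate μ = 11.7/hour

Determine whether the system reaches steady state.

Stability requires ρ = λ/(cμ) < 1
ρ = 10.5/(4 × 11.7) = 10.5/46.80 = 0.2244
Since 0.2244 < 1, the system is STABLE.
The servers are busy 22.44% of the time.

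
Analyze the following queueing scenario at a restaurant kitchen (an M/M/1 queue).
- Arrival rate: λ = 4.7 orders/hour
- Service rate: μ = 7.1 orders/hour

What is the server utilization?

Server utilization: ρ = λ/μ
ρ = 4.7/7.1 = 0.6620
The server is busy 66.20% of the time.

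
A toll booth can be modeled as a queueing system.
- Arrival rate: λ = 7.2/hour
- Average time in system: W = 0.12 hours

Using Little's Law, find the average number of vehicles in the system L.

Little's Law: L = λW
L = 7.2 × 0.12 = 0.8640 vehicles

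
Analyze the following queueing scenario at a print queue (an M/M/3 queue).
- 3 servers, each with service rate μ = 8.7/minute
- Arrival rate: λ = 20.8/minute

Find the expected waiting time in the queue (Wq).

Traffic intensity: ρ = λ/(cμ) = 20.8/(3×8.7) = 0.7969
Since ρ = 0.7969 < 1, system is stable.
Offered load a = λ/μ = cρ = 20.8/8.7 = 2.3908
P₀ = [ Σₙ₌₀^2 aⁿ/n! + a^3/(3!(1-ρ)) ]⁻¹
Σ = a^0/0! + a^1/1! + a^2/2! = 1.0000 + 2.3908 + 2.8580 = 6.2488
a^3/(3!(1-ρ)) = 13.6657/(6 × 0.203065) = 11.2162
P₀ = 1/(6.2488 + 11.2162) = 0.05726
Lq = P₀·a^3·ρ / (3!(1-ρ)²) = 0.057257 × 13.6657 × 0.79693 / (6 × 0.041235) = 2.5204
Wq = Lq/λ = 2.5204/20.8 = 0.1212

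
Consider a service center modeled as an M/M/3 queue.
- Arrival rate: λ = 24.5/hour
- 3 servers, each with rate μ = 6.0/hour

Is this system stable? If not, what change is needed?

Stability requires ρ = λ/(cμ) < 1
ρ = 24.5/(3 × 6.0) = 24.5/18.00 = 1.3611
Since 1.3611 ≥ 1, the system is UNSTABLE.
Need c > λ/μ = 24.5/6.0 = 4.08.
Minimum servers needed: c = 5.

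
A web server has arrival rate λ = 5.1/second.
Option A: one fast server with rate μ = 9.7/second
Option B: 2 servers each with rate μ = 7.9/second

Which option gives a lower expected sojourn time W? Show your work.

Option A: single server μ = 9.7 (M/M/1)
  ρ_A = 5.1/9.7 = 0.5258
  W_A = 1/(μ-λ) = 1/(9.7-5.1) = 1/4.60 = 0.2174

Option B: 2 servers μ = 7.9 (M/M/2)
  ρ_B = λ/(cμ) = 5.1/(2×7.9) = 0.3228
  Offered load a = λ/μ = cρ = 5.1/7.9 = 0.6456
  P₀ = [ Σₙ₌₀^1 aⁿ/n! + a^2/(2!(1-ρ)) ]⁻¹
  Σ = a^0/0! + a^1/1! = 1.0000 + 0.6456 = 1.6456
  a^2/(2!(1-ρ)) = 0.4168/(2 × 0.6772) = 0.3077
  P₀ = 1/(1.6456 + 0.3077) = 0.5120
  Lq = P₀·a^2·ρ / (2!(1-ρ)²) = 0.511962 × 0.416760 × 0.322785 / (2 × 0.458620) = 0.07509
  Wq_B = Lq/λ = 0.07509/5.1 = 0.01472
  W_B = Wq_B + 1/μ = 0.01472 + 0.1266 = 0.1413

Since W_B = 0.1413 < W_A = 0.2174, Option B (multiple servers) has the shorter time in system.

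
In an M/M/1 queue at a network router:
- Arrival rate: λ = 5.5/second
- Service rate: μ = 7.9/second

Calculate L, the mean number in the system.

ρ = λ/μ = 5.5/7.9 = 0.6962
For M/M/1: L = λ/(μ-λ)
L = 5.5/(7.9-5.5) = 5.5/2.40
L = 2.2917 packets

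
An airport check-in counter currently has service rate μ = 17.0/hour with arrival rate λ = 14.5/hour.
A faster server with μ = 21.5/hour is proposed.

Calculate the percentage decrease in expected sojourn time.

System 1: ρ₁ = 14.5/17.0 = 0.8529, W₁ = 1/(17.0-14.5) = 0.400000
System 2: ρ₂ = 14.5/21.5 = 0.6744, W₂ = 1/(21.5-14.5) = 0.142857
Improvement: (W₁-W₂)/W₁ = (0.400000-0.142857)/0.400000 = 64.29%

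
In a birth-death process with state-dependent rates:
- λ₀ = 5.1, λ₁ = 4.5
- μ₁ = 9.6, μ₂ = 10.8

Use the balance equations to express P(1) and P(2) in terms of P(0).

Balance equations:
State 0: λ₀P₀ = μ₁P₁ → P₁ = (λ₀/μ₁)P₀ = (5.1/9.6)P₀ = 0.5312P₀
State 1: P₂ = (λ₀λ₁)/(μ₁μ₂)P₀ = (5.1×4.5)/(9.6×10.8)P₀ = 0.2214P₀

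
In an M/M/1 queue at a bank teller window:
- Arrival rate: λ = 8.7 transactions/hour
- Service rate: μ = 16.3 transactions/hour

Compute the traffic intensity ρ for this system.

Server utilization: ρ = λ/μ
ρ = 8.7/16.3 = 0.5337
The server is busy 53.37% of the time.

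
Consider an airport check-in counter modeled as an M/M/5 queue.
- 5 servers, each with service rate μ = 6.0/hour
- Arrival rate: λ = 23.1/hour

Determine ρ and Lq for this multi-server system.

Traffic intensity: ρ = λ/(cμ) = 23.1/(5×6.0) = 0.7700
Since ρ = 0.7700 < 1, system is stable.
Offered load a = λ/μ = cρ = 23.1/6.0 = 3.8500
P₀ = [ Σₙ₌₀^4 aⁿ/n! + a^5/(5!(1-ρ)) ]⁻¹
Σ = a^0/0! + a^1/1! + a^2/2! + a^3/3! + a^4/4! = 1.0000 + 3.8500 + 7.4113 + 9.5111 + 9.1544 = 30.9268
a^5/(5!(1-ρ)) = 845.8700/(120 × 0.2300) = 30.6475
P₀ = 1/(30.9268 + 30.6475) = 0.01624
Lq = P₀·a^5·ρ / (5!(1-ρ)²) = 0.01624 × 845.8700 × 0.7700 / (120 × 0.05290) = 1.6663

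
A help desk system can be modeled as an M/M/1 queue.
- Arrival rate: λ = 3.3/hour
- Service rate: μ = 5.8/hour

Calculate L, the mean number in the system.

ρ = λ/μ = 3.3/5.8 = 0.5690
For M/M/1: L = λ/(μ-λ)
L = 3.3/(5.8-3.3) = 3.3/2.50
L = 1.3200 tickets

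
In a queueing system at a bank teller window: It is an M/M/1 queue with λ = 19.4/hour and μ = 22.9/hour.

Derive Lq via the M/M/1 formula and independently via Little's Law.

Method 1 (direct): Lq = λ²/(μ(μ-λ)) = 376.36/(22.9 × 3.50) = 4.6957

Method 2 (Little's Law):
W = 1/(μ-λ) = 1/3.50 = 0.285714
Wq = W - 1/μ = 0.285714 - 0.0436681 = 0.242046
Lq = λWq = 19.4 × 0.242046 = 4.6957 ✔ (matches Method 1)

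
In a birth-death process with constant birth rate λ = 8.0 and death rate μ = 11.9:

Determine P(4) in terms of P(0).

For constant rates: P(n)/P(0) = (λ/μ)^n
P(4)/P(0) = (8.0/11.9)^4 = 0.6723^4 = 0.2043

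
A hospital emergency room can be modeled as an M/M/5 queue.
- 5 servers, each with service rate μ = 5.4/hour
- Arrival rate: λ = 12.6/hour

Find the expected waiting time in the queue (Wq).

Traffic intensity: ρ = λ/(cμ) = 12.6/(5×5.4) = 0.4667
Since ρ = 0.4667 < 1, system is stable.
Offered load a = λ/μ = cρ = 12.6/5.4 = 2.3333
P₀ = [ Σₙ₌₀^4 aⁿ/n! + a^5/(5!(1-ρ)) ]⁻¹
Σ = a^0/0! + a^1/1! + a^2/2! + a^3/3! + a^4/4! = 1.0000 + 2.3333 + 2.7222 + 2.1173 + 1.2351 = 9.4079
a^5/(5!(1-ρ)) = 69.1646/(120 × 0.53333) = 1.0807
P₀ = 1/(9.4079 + 1.0807) = 0.09534
Lq = P₀·a^5·ρ / (5!(1-ρ)²) = 0.095341 × 69.1646 × 0.46667 / (120 × 0.28444) = 0.09016
Wq = Lq/λ = 0.090156/12.6 = 0.007155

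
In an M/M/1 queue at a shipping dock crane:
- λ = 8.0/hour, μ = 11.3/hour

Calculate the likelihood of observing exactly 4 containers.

ρ = λ/μ = 8.0/11.3 = 0.70796
P(n) = (1-ρ)ρⁿ
P(4) = (1-0.70796) × 0.70796^4
P(4) = 0.29204 × 0.25121
P(4) = 0.07336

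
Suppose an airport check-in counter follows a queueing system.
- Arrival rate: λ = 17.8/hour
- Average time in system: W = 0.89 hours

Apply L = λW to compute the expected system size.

Little's Law: L = λW
L = 17.8 × 0.89 = 15.8420 passengers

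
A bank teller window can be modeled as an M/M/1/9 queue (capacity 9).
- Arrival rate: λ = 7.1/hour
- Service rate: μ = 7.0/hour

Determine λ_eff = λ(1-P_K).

ρ = λ/μ = 7.1/7.0 = 1.01429
P₀ = (1-ρ)/(1-ρ^(K+1)) = (1-1.01429)/(1-1.01429^10) = -0.014290/-0.15245 = 0.09374
P_K = P₀×ρ^K = 0.09374 × 1.01429^9 = 0.09374 × 1.1362 = 0.1065
λ_eff = λ(1-P_K) = 7.1 × (1 - 0.1065) = 7.1 × 0.8935 = 6.3438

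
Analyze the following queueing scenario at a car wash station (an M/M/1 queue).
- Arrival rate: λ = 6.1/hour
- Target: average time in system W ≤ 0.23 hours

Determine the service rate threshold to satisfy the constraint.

For M/M/1: W = 1/(μ-λ)
Need W ≤ 0.23, so 1/(μ-λ) ≤ 0.23
μ - λ ≥ 1/0.23 = 4.3478
μ ≥ 6.1 + 4.3478 = 10.4478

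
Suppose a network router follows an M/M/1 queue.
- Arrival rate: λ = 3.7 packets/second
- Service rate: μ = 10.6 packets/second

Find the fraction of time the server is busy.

Server utilization: ρ = λ/μ
ρ = 3.7/10.6 = 0.3491
The server is busy 34.91% of the time.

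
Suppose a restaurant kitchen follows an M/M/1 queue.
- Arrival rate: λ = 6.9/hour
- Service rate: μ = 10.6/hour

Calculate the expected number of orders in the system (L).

ρ = λ/μ = 6.9/10.6 = 0.6509
For M/M/1: L = λ/(μ-λ)
L = 6.9/(10.6-6.9) = 6.9/3.70
L = 1.8649 orders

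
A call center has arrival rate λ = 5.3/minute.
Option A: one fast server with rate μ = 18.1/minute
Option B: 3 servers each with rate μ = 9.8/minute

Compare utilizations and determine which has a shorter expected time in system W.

Option A: single server μ = 18.1 (M/M/1)
  ρ_A = 5.3/18.1 = 0.2928
  W_A = 1/(μ-λ) = 1/(18.1-5.3) = 1/12.80 = 0.07812

Option B: 3 servers μ = 9.8 (M/M/3)
  ρ_B = λ/(cμ) = 5.3/(3×9.8) = 0.1803
  Offered load a = λ/μ = cρ = 5.3/9.8 = 0.5408
  P₀ = [ Σₙ₌₀^2 aⁿ/n! + a^3/(3!(1-ρ)) ]⁻¹
  Σ = a^0/0! + a^1/1! + a^2/2! = 1.0000 + 0.54082 + 0.14624 = 1.6871
  a^3/(3!(1-ρ)) = 0.15818/(6 × 0.81973) = 0.03216
  P₀ = 1/(1.68706 + 0.0321609) = 0.5817
  Lq = P₀·a^3·ρ / (3!(1-ρ)²) = 0.58166 × 0.15818 × 0.18027 / (6 × 0.67195) = 0.004114
  Wq_B = Lq/λ = 0.004114/5.3 = 0.0007762
  W_B = Wq_B + 1/μ = 0.0007762 + 0.1020 = 0.1028

Since W_A = 0.07812 < W_B = 0.1028, Option A (single fast server) has the shorter time in system.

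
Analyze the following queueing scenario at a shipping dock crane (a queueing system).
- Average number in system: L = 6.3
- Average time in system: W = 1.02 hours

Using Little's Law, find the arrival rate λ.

Little's Law: L = λW, so λ = L/W
λ = 6.3/1.02 = 6.1765 containers/hour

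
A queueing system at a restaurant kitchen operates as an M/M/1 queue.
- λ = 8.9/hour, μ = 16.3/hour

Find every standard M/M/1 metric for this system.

Step 1: ρ = λ/μ = 8.9/16.3 = 0.5460
Step 2: L = λ/(μ-λ) = 8.9/7.40 = 1.2027
Step 3: Lq = λ²/(μ(μ-λ)) = 79.21/(16.3×7.40) = 0.6567
Step 4: W = 1/(μ-λ) = 1/7.40 = 0.13514
Step 5: Wq = λ/(μ(μ-λ)) = 8.9/(16.3×7.40) = 0.07379
Step 6: P(0) = 1-ρ = 0.4540
Verify: L = λW = 8.9×0.13514 = 1.2027 ✔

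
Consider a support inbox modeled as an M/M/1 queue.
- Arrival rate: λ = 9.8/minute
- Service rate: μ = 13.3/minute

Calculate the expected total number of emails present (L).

ρ = λ/μ = 9.8/13.3 = 0.7368
For M/M/1: L = λ/(μ-λ)
L = 9.8/(13.3-9.8) = 9.8/3.50
L = 2.8000 emails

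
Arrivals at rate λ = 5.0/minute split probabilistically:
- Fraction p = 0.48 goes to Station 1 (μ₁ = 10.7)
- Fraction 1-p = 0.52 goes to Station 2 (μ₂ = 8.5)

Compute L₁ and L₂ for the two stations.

Effective rates: λ₁ = 5.0×0.48 = 2.4, λ₂ = 5.0×0.52 = 2.6
Station 1: ρ₁ = 2.4/10.7 = 0.2243, L₁ = ρ₁/(1-ρ₁) = 0.2243/(1-0.2243) = 0.2892
Station 2: ρ₂ = 2.6/8.5 = 0.3059, L₂ = ρ₂/(1-ρ₂) = 0.3059/(1-0.3059) = 0.4407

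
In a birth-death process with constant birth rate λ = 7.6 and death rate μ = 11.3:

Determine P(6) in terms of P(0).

For constant rates: P(n)/P(0) = (λ/μ)^n
P(6)/P(0) = (7.6/11.3)^6 = 0.67257^6 = 0.09256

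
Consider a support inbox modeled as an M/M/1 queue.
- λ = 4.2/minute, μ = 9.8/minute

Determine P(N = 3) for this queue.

ρ = λ/μ = 4.2/9.8 = 0.42857
P(n) = (1-ρ)ρⁿ
P(3) = (1-0.42857) × 0.42857^3
P(3) = 0.5714 × 0.07872
P(3) = 0.04498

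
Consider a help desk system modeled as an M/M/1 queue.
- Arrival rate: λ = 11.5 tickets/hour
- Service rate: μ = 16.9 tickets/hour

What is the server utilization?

Server utilization: ρ = λ/μ
ρ = 11.5/16.9 = 0.6805
The server is busy 68.05% of the time.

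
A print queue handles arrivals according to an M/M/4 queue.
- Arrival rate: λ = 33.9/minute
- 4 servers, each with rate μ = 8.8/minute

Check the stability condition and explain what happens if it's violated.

Stability requires ρ = λ/(cμ) < 1
ρ = 33.9/(4 × 8.8) = 33.9/35.20 = 0.9631
Since 0.9631 < 1, the system is STABLE.
The servers are busy 96.31% of the time.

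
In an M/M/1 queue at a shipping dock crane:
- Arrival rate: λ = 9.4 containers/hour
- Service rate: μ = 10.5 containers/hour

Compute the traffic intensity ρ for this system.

Server utilization: ρ = λ/μ
ρ = 9.4/10.5 = 0.8952
The server is busy 89.52% of the time.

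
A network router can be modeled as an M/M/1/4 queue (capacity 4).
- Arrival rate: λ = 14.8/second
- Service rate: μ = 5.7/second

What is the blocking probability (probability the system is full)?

ρ = λ/μ = 14.8/5.7 = 2.5965
P₀ = (1-ρ)/(1-ρ^(K+1)) = (1-2.5965)/(1-2.5965^5) = -1.5965/-117.0162 = 0.01364
P_K = P₀×ρ^K = 0.013643 × 2.5965^4 = 0.013643 × 45.4520 = 0.6201
Blocking probability = 62.01%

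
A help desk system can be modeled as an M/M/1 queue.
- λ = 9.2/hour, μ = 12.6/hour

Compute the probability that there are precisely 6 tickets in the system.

ρ = λ/μ = 9.2/12.6 = 0.73016
P(n) = (1-ρ)ρⁿ
P(6) = (1-0.73016) × 0.73016^6
P(6) = 0.26984 × 0.15153
P(6) = 0.04089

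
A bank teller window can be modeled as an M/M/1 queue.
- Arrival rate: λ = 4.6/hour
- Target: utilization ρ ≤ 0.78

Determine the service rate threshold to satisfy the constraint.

ρ = λ/μ, so μ = λ/ρ
μ ≥ 4.6/0.78 = 5.8974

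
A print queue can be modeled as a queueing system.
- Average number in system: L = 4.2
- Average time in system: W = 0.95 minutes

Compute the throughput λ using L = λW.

Little's Law: L = λW, so λ = L/W
λ = 4.2/0.95 = 4.4211 jobs/minute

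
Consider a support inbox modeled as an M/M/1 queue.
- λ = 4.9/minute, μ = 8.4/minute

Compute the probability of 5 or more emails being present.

ρ = λ/μ = 4.9/8.4 = 0.58333
P(N ≥ n) = ρⁿ
P(N ≥ 5) = 0.58333^5
P(N ≥ 5) = 0.06754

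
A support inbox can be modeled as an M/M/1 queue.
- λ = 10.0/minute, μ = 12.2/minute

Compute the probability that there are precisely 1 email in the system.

ρ = λ/μ = 10.0/12.2 = 0.8197
P(n) = (1-ρ)ρⁿ
P(1) = (1-0.8197) × 0.8197^1
P(1) = 0.1803 × 0.8197
P(1) = 0.1478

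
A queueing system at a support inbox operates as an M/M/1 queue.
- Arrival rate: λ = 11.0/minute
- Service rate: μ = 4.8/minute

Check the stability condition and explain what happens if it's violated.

Stability requires ρ = λ/(cμ) < 1
ρ = 11.0/(1 × 4.8) = 11.0/4.80 = 2.2917
Since 2.2917 ≥ 1, the system is UNSTABLE.
Queue grows without bound. Need μ > λ = 11.0.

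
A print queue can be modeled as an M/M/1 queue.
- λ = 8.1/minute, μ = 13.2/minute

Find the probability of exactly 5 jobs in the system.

ρ = λ/μ = 8.1/13.2 = 0.61364
P(n) = (1-ρ)ρⁿ
P(5) = (1-0.61364) × 0.61364^5
P(5) = 0.3864 × 0.08701
P(5) = 0.03362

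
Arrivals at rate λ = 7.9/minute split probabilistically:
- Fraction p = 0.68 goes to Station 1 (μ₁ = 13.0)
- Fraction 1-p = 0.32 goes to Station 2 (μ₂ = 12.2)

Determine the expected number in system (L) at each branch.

Effective rates: λ₁ = 7.9×0.68 = 5.372, λ₂ = 7.9×0.32 = 2.528
Station 1: ρ₁ = 5.372/13.0 = 0.4132, L₁ = ρ₁/(1-ρ₁) = 0.4132/(1-0.4132) = 0.7042
Station 2: ρ₂ = 2.528/12.2 = 0.2072, L₂ = ρ₂/(1-ρ₂) = 0.2072/(1-0.2072) = 0.2614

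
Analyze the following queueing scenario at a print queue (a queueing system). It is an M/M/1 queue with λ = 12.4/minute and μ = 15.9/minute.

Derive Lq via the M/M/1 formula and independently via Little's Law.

Method 1 (direct): Lq = λ²/(μ(μ-λ)) = 153.76/(15.9 × 3.50) = 2.7630

Method 2 (Little's Law):
W = 1/(μ-λ) = 1/3.50 = 0.28571
Wq = W - 1/μ = 0.28571 - 0.062893 = 0.22282
Lq = λWq = 12.4 × 0.22282 = 2.7630 ✔ (matches Method 1)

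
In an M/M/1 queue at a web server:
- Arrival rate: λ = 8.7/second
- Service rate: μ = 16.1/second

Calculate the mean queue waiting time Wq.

First, compute utilization: ρ = λ/μ = 8.7/16.1 = 0.5404
For M/M/1: Wq = λ/(μ(μ-λ))
Wq = 8.7/(16.1 × (16.1-8.7))
Wq = 8.7/(16.1 × 7.40)
Wq = 0.07302 seconds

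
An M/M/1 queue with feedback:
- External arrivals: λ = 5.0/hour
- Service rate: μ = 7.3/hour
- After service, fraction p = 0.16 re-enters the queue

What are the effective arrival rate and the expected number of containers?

Effective arrival rate: λ_eff = λ/(1-p) = 5.0/(1-0.16) = 5.0/0.84 = 5.95238
ρ = λ_eff/μ = 5.95238/7.3 = 0.815395
L = ρ/(1-ρ) = 0.815395/(1-0.815395) = 4.4170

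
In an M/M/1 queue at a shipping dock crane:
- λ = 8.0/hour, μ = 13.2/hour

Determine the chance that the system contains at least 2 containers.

ρ = λ/μ = 8.0/13.2 = 0.60606
P(N ≥ n) = ρⁿ
P(N ≥ 2) = 0.60606^2
P(N ≥ 2) = 0.3673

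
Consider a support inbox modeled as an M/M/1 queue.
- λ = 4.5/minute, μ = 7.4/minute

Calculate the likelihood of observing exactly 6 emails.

ρ = λ/μ = 4.5/7.4 = 0.6081
P(n) = (1-ρ)ρⁿ
P(6) = (1-0.6081) × 0.6081^6
P(6) = 0.3919 × 0.05057
P(6) = 0.01982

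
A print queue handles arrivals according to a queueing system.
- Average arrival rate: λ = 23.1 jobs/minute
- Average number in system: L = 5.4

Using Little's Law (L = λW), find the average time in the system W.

Little's Law: L = λW, so W = L/λ
W = 5.4/23.1 = 0.2338 minutes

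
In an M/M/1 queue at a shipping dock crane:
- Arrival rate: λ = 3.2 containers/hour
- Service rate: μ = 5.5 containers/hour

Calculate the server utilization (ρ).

Server utilization: ρ = λ/μ
ρ = 3.2/5.5 = 0.5818
The server is busy 58.18% of the time.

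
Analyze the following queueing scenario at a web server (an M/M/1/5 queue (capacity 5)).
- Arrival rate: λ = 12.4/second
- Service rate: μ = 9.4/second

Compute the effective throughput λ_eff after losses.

ρ = λ/μ = 12.4/9.4 = 1.31915
P₀ = (1-ρ)/(1-ρ^(K+1)) = (1-1.31915)/(1-1.31915^6) = -0.31915/-4.2694 = 0.07475
P_K = P₀×ρ^K = 0.07475 × 1.31915^5 = 0.07475 × 3.9946 = 0.2986
λ_eff = λ(1-P_K) = 12.4 × (1 - 0.298603) = 12.4 × 0.701397 = 8.6973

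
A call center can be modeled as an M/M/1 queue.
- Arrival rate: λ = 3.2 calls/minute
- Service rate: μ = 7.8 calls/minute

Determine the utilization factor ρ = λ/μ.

Server utilization: ρ = λ/μ
ρ = 3.2/7.8 = 0.4103
The server is busy 41.03% of the time.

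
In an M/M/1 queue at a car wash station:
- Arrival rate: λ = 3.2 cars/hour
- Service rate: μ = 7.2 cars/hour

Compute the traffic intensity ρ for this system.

Server utilization: ρ = λ/μ
ρ = 3.2/7.2 = 0.4444
The server is busy 44.44% of the time.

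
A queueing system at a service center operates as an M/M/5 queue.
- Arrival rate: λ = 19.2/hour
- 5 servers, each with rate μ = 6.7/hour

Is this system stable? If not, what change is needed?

Stability requires ρ = λ/(cμ) < 1
ρ = 19.2/(5 × 6.7) = 19.2/33.50 = 0.5731
Since 0.5731 < 1, the system is STABLE.
The servers are busy 57.31% of the time.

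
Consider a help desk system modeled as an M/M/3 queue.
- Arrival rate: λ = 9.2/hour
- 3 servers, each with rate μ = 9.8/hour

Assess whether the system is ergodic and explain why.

Stability requires ρ = λ/(cμ) < 1
ρ = 9.2/(3 × 9.8) = 9.2/29.40 = 0.3129
Since 0.3129 < 1, the system is STABLE.
The servers are busy 31.29% of the time.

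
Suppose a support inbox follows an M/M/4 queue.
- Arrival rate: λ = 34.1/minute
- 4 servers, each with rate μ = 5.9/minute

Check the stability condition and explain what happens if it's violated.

Stability requires ρ = λ/(cμ) < 1
ρ = 34.1/(4 × 5.9) = 34.1/23.60 = 1.4449
Since 1.4449 ≥ 1, the system is UNSTABLE.
Need c > λ/μ = 34.1/5.9 = 5.78.
Minimum servers needed: c = 6.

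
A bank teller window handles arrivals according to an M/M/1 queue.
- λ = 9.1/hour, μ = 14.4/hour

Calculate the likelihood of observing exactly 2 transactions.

ρ = λ/μ = 9.1/14.4 = 0.6319
P(n) = (1-ρ)ρⁿ
P(2) = (1-0.6319) × 0.6319^2
P(2) = 0.3681 × 0.3993
P(2) = 0.1470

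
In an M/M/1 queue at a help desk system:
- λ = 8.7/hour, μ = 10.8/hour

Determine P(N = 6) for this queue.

ρ = λ/μ = 8.7/10.8 = 0.80556
P(n) = (1-ρ)ρⁿ
P(6) = (1-0.80556) × 0.80556^6
P(6) = 0.1944 × 0.2733
P(6) = 0.05313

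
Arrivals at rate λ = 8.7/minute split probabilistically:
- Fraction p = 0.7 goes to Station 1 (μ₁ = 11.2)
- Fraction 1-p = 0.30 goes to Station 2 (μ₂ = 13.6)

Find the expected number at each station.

Effective rates: λ₁ = 8.7×0.7 = 6.09, λ₂ = 8.7×0.30 = 2.61
Station 1: ρ₁ = 6.09/11.2 = 0.54375, L₁ = ρ₁/(1-ρ₁) = 0.54375/(1-0.54375) = 1.1918
Station 2: ρ₂ = 2.61/13.6 = 0.1919, L₂ = ρ₂/(1-ρ₂) = 0.1919/(1-0.1919) = 0.2375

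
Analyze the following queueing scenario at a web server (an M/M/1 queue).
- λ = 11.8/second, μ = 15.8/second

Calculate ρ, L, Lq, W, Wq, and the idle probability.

Step 1: ρ = λ/μ = 11.8/15.8 = 0.7468
Step 2: L = λ/(μ-λ) = 11.8/4.00 = 2.9500
Step 3: Lq = λ²/(μ(μ-λ)) = 139.24/(15.8×4.00) = 2.2032
Step 4: W = 1/(μ-λ) = 1/4.00 = 0.2500
Step 5: Wq = λ/(μ(μ-λ)) = 11.8/(15.8×4.00) = 0.1867
Step 6: P(0) = 1-ρ = 0.2532
Verify: L = λW = 11.8×0.2500 = 2.9500 ✔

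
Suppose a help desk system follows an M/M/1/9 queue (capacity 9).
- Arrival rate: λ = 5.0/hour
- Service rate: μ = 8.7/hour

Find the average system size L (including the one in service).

ρ = λ/μ = 5.0/8.7 = 0.57471
P₀ = (1-ρ)/(1-ρ^(K+1)) = (1-0.57471)/(1-0.57471^10) = 0.4253/0.9961 = 0.4270
P_K = P₀×ρ^K = 0.42697 × 0.57471^9 = 0.42697 × 0.0068397 = 0.002920
L = ρ[1 - (K+1)ρ^K + Kρ^(K+1)] / [(1-ρ)(1-ρ^(K+1))]
L = 0.57471 × (1 - 10×0.006840 + 9×0.003931) / ((1 - 0.57471) × (1 - 0.003931)) = 1.3119 tickets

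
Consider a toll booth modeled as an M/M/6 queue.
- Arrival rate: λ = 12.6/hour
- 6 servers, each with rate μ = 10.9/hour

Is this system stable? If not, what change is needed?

Stability requires ρ = λ/(cμ) < 1
ρ = 12.6/(6 × 10.9) = 12.6/65.40 = 0.1927
Since 0.1927 < 1, the system is STABLE.
The servers are busy 19.27% of the time.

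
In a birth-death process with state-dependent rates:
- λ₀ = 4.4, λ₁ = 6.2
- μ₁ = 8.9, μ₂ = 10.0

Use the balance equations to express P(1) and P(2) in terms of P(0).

Balance equations:
State 0: λ₀P₀ = μ₁P₁ → P₁ = (λ₀/μ₁)P₀ = (4.4/8.9)P₀ = 0.4944P₀
State 1: P₂ = (λ₀λ₁)/(μ₁μ₂)P₀ = (4.4×6.2)/(8.9×10.0)P₀ = 0.3065P₀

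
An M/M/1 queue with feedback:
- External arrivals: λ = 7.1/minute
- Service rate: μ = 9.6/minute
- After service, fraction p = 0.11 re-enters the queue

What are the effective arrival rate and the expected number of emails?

Effective arrival rate: λ_eff = λ/(1-p) = 7.1/(1-0.11) = 7.1/0.89 = 7.97753
ρ = λ_eff/μ = 7.97753/9.6 = 0.830993
L = ρ/(1-ρ) = 0.830993/(1-0.830993) = 4.9169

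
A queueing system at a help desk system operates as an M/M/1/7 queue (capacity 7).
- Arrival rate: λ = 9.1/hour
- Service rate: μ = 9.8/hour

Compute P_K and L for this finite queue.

ρ = λ/μ = 9.1/9.8 = 0.9285714
P₀ = (1-ρ)/(1-ρ^(K+1)) = (1-0.9285714)/(1-0.9285714^8) = 0.07143/0.4473 = 0.1597
P_K = P₀×ρ^K = 0.1597 × 0.9285714^7 = 0.1597 × 0.5953 = 0.09507
Blocking probability P_7 = 0.09507 (9.51%)
L = ρ[1 - (K+1)ρ^K + Kρ^(K+1)] / [(1-ρ)(1-ρ^(K+1))]
L = 0.9285714 × (1 - 8×0.5952606 + 7×0.5527419) / ((1 - 0.9285714) × (1 - 0.5527419)) = 3.1132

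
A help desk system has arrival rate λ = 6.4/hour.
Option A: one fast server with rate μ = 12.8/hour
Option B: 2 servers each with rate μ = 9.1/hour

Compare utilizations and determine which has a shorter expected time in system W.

Option A: single server μ = 12.8 (M/M/1)
  ρ_A = 6.4/12.8 = 0.5000
  W_A = 1/(μ-λ) = 1/(12.8-6.4) = 1/6.40 = 0.1562

Option B: 2 servers μ = 9.1 (M/M/2)
  ρ_B = λ/(cμ) = 6.4/(2×9.1) = 0.3516
  Offered load a = λ/μ = cρ = 6.4/9.1 = 0.7033
  P₀ = [ Σₙ₌₀^1 aⁿ/n! + a^2/(2!(1-ρ)) ]⁻¹
  Σ = a^0/0! + a^1/1! = 1.0000 + 0.7033 = 1.7033
  a^2/(2!(1-ρ)) = 0.4946/(2 × 0.6484) = 0.3814
  P₀ = 1/(1.7033 + 0.3814) = 0.4797
  Lq = P₀·a^2·ρ / (2!(1-ρ)²) = 0.47967 × 0.49463 × 0.35165 / (2 × 0.42036) = 0.09924
  Wq_B = Lq/λ = 0.09924/6.4 = 0.01551
  W_B = Wq_B + 1/μ = 0.01551 + 0.1099 = 0.1254

Since W_B = 0.1254 < W_A = 0.1562, Option B (multiple servers) has the shorter time in system.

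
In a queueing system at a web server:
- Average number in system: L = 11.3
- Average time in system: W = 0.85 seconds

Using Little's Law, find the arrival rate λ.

Little's Law: L = λW, so λ = L/W
λ = 11.3/0.85 = 13.2941 requests/second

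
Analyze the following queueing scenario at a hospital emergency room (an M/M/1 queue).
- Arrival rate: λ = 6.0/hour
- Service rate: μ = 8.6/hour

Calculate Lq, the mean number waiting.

ρ = λ/μ = 6.0/8.6 = 0.6977
For M/M/1: Lq = λ²/(μ(μ-λ))
Lq = 36.00/(8.6 × 2.60)
Lq = 1.6100 patients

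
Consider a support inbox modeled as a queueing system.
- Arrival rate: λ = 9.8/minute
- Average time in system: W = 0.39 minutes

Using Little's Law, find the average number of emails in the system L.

Little's Law: L = λW
L = 9.8 × 0.39 = 3.8220 emails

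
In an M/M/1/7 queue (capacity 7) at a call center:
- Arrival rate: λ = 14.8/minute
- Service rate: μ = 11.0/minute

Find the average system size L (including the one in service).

ρ = λ/μ = 14.8/11.0 = 1.34545
P₀ = (1-ρ)/(1-ρ^(K+1)) = (1-1.34545)/(1-1.34545^8) = -0.34545/-9.7384 = 0.03547
P_K = P₀×ρ^K = 0.03547 × 1.34545^7 = 0.03547 × 7.9813 = 0.2831
L = ρ[1 - (K+1)ρ^K + Kρ^(K+1)] / [(1-ρ)(1-ρ^(K+1))]
L = 1.34545 × (1 - 8×7.98129 + 7×10.7384) / ((1 - 1.34545) × (1 - 10.7384)) = 4.9267 calls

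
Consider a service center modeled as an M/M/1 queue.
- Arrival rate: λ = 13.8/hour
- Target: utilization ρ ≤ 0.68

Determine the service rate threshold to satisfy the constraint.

ρ = λ/μ, so μ = λ/ρ
μ ≥ 13.8/0.68 = 20.2941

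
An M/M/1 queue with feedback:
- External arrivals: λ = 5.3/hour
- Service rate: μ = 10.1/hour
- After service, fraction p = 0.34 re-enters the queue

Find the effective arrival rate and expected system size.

Effective arrival rate: λ_eff = λ/(1-p) = 5.3/(1-0.34) = 5.3/0.66 = 8.030303
ρ = λ_eff/μ = 8.030303/10.1 = 0.7950795
L = ρ/(1-ρ) = 0.7950795/(1-0.7950795) = 3.8799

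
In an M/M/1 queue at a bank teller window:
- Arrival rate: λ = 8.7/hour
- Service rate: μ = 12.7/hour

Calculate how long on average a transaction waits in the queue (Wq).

First, compute utilization: ρ = λ/μ = 8.7/12.7 = 0.6850
For M/M/1: Wq = λ/(μ(μ-λ))
Wq = 8.7/(12.7 × (12.7-8.7))
Wq = 8.7/(12.7 × 4.00)
Wq = 0.1713 hours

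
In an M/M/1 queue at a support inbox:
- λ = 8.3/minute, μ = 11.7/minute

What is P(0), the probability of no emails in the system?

ρ = λ/μ = 8.3/11.7 = 0.7094
P(0) = 1 - ρ = 1 - 0.7094 = 0.2906
The server is idle 29.06% of the time.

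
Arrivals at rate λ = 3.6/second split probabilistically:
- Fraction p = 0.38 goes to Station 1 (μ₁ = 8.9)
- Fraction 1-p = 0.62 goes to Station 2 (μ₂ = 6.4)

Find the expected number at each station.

Effective rates: λ₁ = 3.6×0.38 = 1.368, λ₂ = 3.6×0.62 = 2.232
Station 1: ρ₁ = 1.368/8.9 = 0.1537, L₁ = ρ₁/(1-ρ₁) = 0.1537/(1-0.1537) = 0.1816
Station 2: ρ₂ = 2.232/6.4 = 0.34875, L₂ = ρ₂/(1-ρ₂) = 0.34875/(1-0.34875) = 0.5355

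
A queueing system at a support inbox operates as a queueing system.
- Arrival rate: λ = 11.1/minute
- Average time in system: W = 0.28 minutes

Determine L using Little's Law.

Little's Law: L = λW
L = 11.1 × 0.28 = 3.1080 emails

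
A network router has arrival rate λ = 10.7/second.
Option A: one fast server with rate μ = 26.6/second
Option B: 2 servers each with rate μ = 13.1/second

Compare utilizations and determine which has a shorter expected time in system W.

Option A: single server μ = 26.6 (M/M/1)
  ρ_A = 10.7/26.6 = 0.4023
  W_A = 1/(μ-λ) = 1/(26.6-10.7) = 1/15.90 = 0.06289

Option B: 2 servers μ = 13.1 (M/M/2)
  ρ_B = λ/(cμ) = 10.7/(2×13.1) = 0.4084
  Offered load a = λ/μ = cρ = 10.7/13.1 = 0.8168
  P₀ = [ Σₙ₌₀^1 aⁿ/n! + a^2/(2!(1-ρ)) ]⁻¹
  Σ = a^0/0! + a^1/1! = 1.0000 + 0.8168 = 1.8168
  a^2/(2!(1-ρ)) = 0.6672/(2 × 0.5916) = 0.5639
  P₀ = 1/(1.8168 + 0.56385) = 0.4201
  Lq = P₀·a^2·ρ / (2!(1-ρ)²) = 0.4201 × 0.6672 × 0.4084 / (2 × 0.3500) = 0.1635
  Wq_B = Lq/λ = 0.1635/10.7 = 0.01528
  W_B = Wq_B + 1/μ = 0.01528 + 0.07634 = 0.09162

Since W_A = 0.06289 < W_B = 0.09162, Option A (single fast server) has the shorter time in system.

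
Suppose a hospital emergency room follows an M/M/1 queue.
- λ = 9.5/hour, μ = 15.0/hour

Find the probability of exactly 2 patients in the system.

ρ = λ/μ = 9.5/15.0 = 0.6333
P(n) = (1-ρ)ρⁿ
P(2) = (1-0.6333) × 0.6333^2
P(2) = 0.3667 × 0.4011
P(2) = 0.1471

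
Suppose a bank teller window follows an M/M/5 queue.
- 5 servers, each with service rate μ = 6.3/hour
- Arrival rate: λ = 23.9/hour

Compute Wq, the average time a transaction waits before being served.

Traffic intensity: ρ = λ/(cμ) = 23.9/(5×6.3) = 0.7587
Since ρ = 0.7587 < 1, system is stable.
Offered load a = λ/μ = cρ = 23.9/6.3 = 3.7937
P₀ = [ Σₙ₌₀^4 aⁿ/n! + a^5/(5!(1-ρ)) ]⁻¹
Σ = a^0/0! + a^1/1! + a^2/2! + a^3/3! + a^4/4! = 1.0000 + 3.7937 + 7.1959 + 9.0996 + 8.6301 = 29.7193
a^5/(5!(1-ρ)) = 785.7543/(120 × 0.24127) = 27.1395
P₀ = 1/(29.7193 + 27.1395) = 0.01759
Lq = P₀·a^5·ρ / (5!(1-ρ)²) = 0.017587 × 785.7543 × 0.75873 / (120 × 0.058211) = 1.5010
Wq = Lq/λ = 1.5010/23.9 = 0.06280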